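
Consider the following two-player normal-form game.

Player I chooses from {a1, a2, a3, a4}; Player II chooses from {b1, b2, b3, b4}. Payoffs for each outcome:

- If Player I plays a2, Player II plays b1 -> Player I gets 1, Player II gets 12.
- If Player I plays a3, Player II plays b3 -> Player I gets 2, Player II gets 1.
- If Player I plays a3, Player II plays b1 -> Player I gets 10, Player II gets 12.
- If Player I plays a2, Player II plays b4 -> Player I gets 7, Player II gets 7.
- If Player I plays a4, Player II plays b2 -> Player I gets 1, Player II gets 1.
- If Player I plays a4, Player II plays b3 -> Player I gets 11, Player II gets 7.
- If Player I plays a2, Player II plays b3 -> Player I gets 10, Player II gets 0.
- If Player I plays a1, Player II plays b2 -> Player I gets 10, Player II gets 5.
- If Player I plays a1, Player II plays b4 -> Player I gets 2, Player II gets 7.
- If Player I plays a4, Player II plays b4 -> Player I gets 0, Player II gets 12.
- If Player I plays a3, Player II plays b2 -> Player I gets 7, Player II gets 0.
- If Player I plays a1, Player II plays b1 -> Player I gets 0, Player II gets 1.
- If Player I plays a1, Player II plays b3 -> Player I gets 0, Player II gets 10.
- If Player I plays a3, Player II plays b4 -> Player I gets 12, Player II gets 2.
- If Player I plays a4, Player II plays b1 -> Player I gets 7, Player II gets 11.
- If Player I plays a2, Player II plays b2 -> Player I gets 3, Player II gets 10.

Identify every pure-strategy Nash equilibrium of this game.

Pure NE: (a3, b1)

Player I against b1: payoffs 0, 1, 10, 7 → best response a3.
Player I against b2: payoffs 10, 3, 7, 1 → best response a1.
Player I against b3: payoffs 0, 10, 2, 11 → best response a4.
Player I against b4: payoffs 2, 7, 12, 0 → best response a3.
Player II against a1: payoffs 1, 5, 10, 7 → best response b3.
Player II against a2: payoffs 12, 10, 0, 7 → best response b1.
Player II against a3: payoffs 12, 0, 1, 2 → best response b1.
Player II against a4: payoffs 11, 1, 7, 12 → best response b4.
Mutual best responses: (a3, b1).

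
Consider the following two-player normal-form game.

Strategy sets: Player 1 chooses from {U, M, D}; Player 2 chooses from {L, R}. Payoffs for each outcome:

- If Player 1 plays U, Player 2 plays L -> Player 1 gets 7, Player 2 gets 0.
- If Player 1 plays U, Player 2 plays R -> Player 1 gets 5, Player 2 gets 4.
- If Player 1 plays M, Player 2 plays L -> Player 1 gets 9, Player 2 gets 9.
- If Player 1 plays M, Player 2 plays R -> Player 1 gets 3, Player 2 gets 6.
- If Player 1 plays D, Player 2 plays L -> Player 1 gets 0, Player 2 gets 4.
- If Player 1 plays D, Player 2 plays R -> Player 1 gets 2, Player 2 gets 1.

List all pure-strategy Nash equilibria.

Pure-strategy Nash equilibria: (U, R) and (M, L)

Player 1 against L: payoffs 7, 9, 0 → best response M.
Player 1 against R: payoffs 5, 3, 2 → best response U.
Player 2 against U: payoffs 0, 4 → best response R.
Player 2 against M: payoffs 9, 6 → best response L.
Player 2 against D: payoffs 4, 1 → best response L.
Mutual best responses: (U, R); (M, L).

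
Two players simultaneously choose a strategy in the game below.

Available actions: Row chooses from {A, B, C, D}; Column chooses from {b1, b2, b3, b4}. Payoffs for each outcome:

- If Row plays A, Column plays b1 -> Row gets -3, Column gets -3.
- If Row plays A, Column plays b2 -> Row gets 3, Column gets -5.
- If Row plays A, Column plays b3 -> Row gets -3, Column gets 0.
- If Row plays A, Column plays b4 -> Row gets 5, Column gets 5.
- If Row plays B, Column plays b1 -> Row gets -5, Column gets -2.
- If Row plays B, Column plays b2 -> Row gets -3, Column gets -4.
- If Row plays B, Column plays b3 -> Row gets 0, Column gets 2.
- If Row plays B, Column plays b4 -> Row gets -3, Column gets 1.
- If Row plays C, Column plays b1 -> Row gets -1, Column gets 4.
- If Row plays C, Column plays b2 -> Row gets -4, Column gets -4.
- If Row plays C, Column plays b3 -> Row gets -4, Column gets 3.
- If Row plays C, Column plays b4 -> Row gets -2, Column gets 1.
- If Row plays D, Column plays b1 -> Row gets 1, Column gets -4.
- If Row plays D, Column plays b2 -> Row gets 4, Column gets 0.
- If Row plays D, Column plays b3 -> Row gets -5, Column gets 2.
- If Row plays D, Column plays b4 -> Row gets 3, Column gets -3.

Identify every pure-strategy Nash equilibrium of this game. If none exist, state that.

(A, b1): Row can switch to C (-3 → -1). Not NE.
(A, b2): Row can switch to D (3 → 4). Not NE.
(A, b3): Row can switch to B (-3 → 0). Not NE.
(A, b4): Row gets 5, best alternative 3; Column gets 5, best alternative 0. No profitable deviation — NE.
(B, b1): Row can switch to A (-5 → -3). Not NE.
(B, b2): Row can switch to A (-3 → 3). Not NE.
(B, b3): Row gets 0, best alternative -3; Column gets 2, best alternative 1. No profitable deviation — NE.
(B, b4): Row can switch to A (-3 → 5). Not NE.
(C, b1): Row can switch to D (-1 → 1). Not NE.
(C, b2): Row can switch to A (-4 → 3). Not NE.
(C, b3): Row can switch to A (-4 → -3). Not NE.
(C, b4): Row can switch to A (-2 → 5). Not NE.
(D, b1): Column can switch to b2 (-4 → 0). Not NE.
(D, b2): Column can switch to b3 (0 → 2). Not NE.
(The remaining 2 profiles each have a profitable deviation by the same check.)

Pure-strategy Nash equilibria: (A, b4), (B, b3)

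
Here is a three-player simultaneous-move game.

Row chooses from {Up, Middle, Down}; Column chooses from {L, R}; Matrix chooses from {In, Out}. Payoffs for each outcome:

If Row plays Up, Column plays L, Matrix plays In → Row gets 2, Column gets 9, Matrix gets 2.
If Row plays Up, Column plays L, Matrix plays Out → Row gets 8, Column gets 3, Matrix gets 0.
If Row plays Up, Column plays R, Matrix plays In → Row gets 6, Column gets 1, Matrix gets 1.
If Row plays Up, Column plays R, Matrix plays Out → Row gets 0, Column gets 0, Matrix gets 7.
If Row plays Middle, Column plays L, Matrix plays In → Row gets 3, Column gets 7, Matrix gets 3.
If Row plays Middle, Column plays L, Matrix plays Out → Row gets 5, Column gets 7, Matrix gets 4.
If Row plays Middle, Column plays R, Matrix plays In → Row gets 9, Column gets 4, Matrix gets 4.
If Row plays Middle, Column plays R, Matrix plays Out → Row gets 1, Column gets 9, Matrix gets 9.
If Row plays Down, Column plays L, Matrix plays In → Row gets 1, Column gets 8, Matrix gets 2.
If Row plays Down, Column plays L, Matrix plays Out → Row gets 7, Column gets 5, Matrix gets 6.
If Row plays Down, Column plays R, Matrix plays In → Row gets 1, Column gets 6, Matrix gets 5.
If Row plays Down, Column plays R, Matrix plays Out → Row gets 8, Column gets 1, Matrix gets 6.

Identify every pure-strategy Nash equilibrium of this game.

This game has no pure Nash equilibrium.

Row against (L, In): payoffs 2, 3, 1 → best response Middle.
Row against (L, Out): payoffs 8, 5, 7 → best response Up.
Row against (R, In): payoffs 6, 9, 1 → best response Middle.
Row against (R, Out): payoffs 0, 1, 8 → best response Down.
Column against (Up, In): payoffs 9, 1 → best response L.
Column against (Up, Out): payoffs 3, 0 → best response L.
Column against (Middle, In): payoffs 7, 4 → best response L.
Column against (Middle, Out): payoffs 7, 9 → best response R.
Column against (Down, In): payoffs 8, 6 → best response L.
Column against (Down, Out): payoffs 5, 1 → best response L.
Matrix against (Up, L): payoffs 2, 0 → best response In.
Matrix against (Up, R): payoffs 1, 7 → best response Out.
Matrix against (Middle, L): payoffs 3, 4 → best response Out.
Matrix against (Middle, R): payoffs 4, 9 → best response Out.
Matrix against (Down, L): payoffs 2, 6 → best response Out.
Matrix against (Down, R): payoffs 5, 6 → best response Out.
No profile is a mutual best response for all players.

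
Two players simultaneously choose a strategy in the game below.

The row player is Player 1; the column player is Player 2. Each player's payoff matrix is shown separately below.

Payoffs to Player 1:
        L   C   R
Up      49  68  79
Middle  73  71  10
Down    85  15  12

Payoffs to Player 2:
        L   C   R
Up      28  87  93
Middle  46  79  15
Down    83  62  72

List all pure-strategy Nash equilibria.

For each strategy profile, look for a profitable unilateral deviation.
(Up, L): Player 1 can switch to Middle (49 → 73). Not NE.
(Up, C): Player 1 can switch to Middle (68 → 71). Not NE.
(Up, R): Player 1 gets 79, best alternative 12; Player 2 gets 93, best alternative 87. No profitable deviation — NE.
(Middle, L): Player 1 can switch to Down (73 → 85). Not NE.
(Middle, C): Player 1 gets 71, best alternative 68; Player 2 gets 79, best alternative 46. No profitable deviation — NE.
(Middle, R): Player 1 can switch to Up (10 → 79). Not NE.
(Down, L): Player 1 gets 85, best alternative 73; Player 2 gets 83, best alternative 72. No profitable deviation — NE.
(Down, C): Player 1 can switch to Up (15 → 68). Not NE.
(Down, R): Player 1 can switch to Up (12 → 79). Not NE.

The pure Nash equilibria are (Up, R), (Middle, C), (Down, L).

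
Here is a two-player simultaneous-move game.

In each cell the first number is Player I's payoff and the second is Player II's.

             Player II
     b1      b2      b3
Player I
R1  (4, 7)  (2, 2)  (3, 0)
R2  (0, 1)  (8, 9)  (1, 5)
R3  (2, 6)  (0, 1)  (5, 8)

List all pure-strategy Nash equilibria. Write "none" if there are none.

For each strategy profile, look for a profitable unilateral deviation.
(R1, b1): Player I gets 4, best alternative 2; Player II gets 7, best alternative 2. No profitable deviation — NE.
(R1, b2): Player I can switch to R2 (2 → 8). Not NE.
(R1, b3): Player I can switch to R3 (3 → 5). Not NE.
(R2, b1): Player I can switch to R1 (0 → 4). Not NE.
(R2, b2): Player I gets 8, best alternative 2; Player II gets 9, best alternative 5. No profitable deviation — NE.
(R2, b3): Player I can switch to R1 (1 → 3). Not NE.
(R3, b1): Player I can switch to R1 (2 → 4). Not NE.
(R3, b2): Player I can switch to R1 (0 → 2). Not NE.
(R3, b3): Player I gets 5, best alternative 3; Player II gets 8, best alternative 6. No profitable deviation — NE.

(R1, b1), (R2, b2), (R3, b3)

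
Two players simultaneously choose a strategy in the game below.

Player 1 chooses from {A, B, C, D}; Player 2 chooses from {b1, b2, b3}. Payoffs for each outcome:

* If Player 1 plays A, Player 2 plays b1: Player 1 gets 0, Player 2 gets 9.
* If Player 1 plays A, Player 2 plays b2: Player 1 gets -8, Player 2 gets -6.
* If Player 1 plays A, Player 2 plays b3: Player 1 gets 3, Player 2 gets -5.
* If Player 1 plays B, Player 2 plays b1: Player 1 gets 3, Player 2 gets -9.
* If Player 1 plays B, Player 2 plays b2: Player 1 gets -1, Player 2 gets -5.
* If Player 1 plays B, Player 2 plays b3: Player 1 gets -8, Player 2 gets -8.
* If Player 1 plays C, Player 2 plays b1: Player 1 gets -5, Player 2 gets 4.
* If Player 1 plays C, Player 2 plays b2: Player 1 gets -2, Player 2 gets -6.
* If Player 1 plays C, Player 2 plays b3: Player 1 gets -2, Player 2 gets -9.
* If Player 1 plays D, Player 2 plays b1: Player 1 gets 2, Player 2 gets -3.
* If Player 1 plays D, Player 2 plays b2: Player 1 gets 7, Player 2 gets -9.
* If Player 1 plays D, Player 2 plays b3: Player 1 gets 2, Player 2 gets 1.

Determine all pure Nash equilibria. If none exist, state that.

(A, b1): Player 1 can switch to B (0 → 3). Not NE.
(A, b2): Player 1 can switch to B (-8 → -1). Not NE.
(A, b3): Player 2 can switch to b1 (-5 → 9). Not NE.
(B, b1): Player 2 can switch to b2 (-9 → -5). Not NE.
(B, b2): Player 1 can switch to D (-1 → 7). Not NE.
(B, b3): Player 1 can switch to A (-8 → 3). Not NE.
(C, b1): Player 1 can switch to A (-5 → 0). Not NE.
(C, b2): Player 1 can switch to B (-2 → -1). Not NE.
(C, b3): Player 1 can switch to A (-2 → 3). Not NE.
(D, b1): Player 1 can switch to B (2 → 3). Not NE.
(D, b2): Player 2 can switch to b1 (-9 → -3). Not NE.
(D, b3): Player 1 can switch to A (2 → 3). Not NE.

No pure-strategy Nash equilibrium.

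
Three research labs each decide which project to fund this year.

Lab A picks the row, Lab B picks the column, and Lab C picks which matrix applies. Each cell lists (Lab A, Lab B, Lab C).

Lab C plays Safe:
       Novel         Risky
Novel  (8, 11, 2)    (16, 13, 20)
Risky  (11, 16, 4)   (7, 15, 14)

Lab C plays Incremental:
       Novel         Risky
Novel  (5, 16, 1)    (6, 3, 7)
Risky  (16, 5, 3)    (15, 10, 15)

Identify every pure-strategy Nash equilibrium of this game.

Pure-strategy Nash equilibria: (Novel, Risky, Safe) and (Risky, Novel, Safe) and (Risky, Risky, Incremental)

For each strategy profile, look for a profitable unilateral deviation.
(Novel, Novel, Safe): Lab A can switch to Risky (8 → 11). Not NE.
(Novel, Novel, Incremental): Lab A can switch to Risky (5 → 16). Not NE.
(Novel, Risky, Safe): Lab A gets 16, best alternative 7; Lab B gets 13, best alternative 11; Lab C gets 20, best alternative 7. No profitable deviation — NE.
(Novel, Risky, Incremental): Lab A can switch to Risky (6 → 15). Not NE.
(Risky, Novel, Safe): Lab A gets 11, best alternative 8; Lab B gets 16, best alternative 15; Lab C gets 4, best alternative 3. No profitable deviation — NE.
(Risky, Novel, Incremental): Lab B can switch to Risky (5 → 10). Not NE.
(Risky, Risky, Safe): Lab A can switch to Novel (7 → 16). Not NE.
(Risky, Risky, Incremental): Lab A gets 15, best alternative 6; Lab B gets 10, best alternative 5; Lab C gets 15, best alternative 14. No profitable deviation — NE.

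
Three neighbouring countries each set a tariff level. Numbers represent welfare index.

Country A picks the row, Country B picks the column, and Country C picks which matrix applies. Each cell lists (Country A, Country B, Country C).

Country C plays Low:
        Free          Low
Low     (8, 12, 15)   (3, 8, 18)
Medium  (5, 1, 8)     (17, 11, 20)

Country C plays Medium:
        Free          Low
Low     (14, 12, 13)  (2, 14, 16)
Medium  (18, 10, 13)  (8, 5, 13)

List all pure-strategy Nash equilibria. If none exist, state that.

(Low, Free, Low): Country A gets 8, best alternative 5; Country B gets 12, best alternative 8; Country C gets 15, best alternative 13. No profitable deviation — NE.
(Low, Free, Medium): Country A can switch to Medium (14 → 18). Not NE.
(Low, Low, Low): Country A can switch to Medium (3 → 17). Not NE.
(Low, Low, Medium): Country A can switch to Medium (2 → 8). Not NE.
(Medium, Free, Low): Country A can switch to Low (5 → 8). Not NE.
(Medium, Free, Medium): Country A gets 18, best alternative 14; Country B gets 10, best alternative 5; Country C gets 13, best alternative 8. No profitable deviation — NE.
(Medium, Low, Low): Country A gets 17, best alternative 3; Country B gets 11, best alternative 1; Country C gets 20, best alternative 13. No profitable deviation — NE.
(Medium, Low, Medium): Country B can switch to Free (5 → 10). Not NE.

Pure-strategy Nash equilibria: (Low, Free, Low), (Medium, Free, Medium), (Medium, Low, Low)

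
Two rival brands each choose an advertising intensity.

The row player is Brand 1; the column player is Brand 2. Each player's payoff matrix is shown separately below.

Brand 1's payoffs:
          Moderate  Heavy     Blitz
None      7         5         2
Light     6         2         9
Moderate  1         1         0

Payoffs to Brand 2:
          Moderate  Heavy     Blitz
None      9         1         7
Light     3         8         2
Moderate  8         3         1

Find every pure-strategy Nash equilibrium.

The unique pure-strategy Nash equilibrium is (None, Moderate).

Check each profile: it is a Nash equilibrium iff no player can strictly gain by switching unilaterally.
(None, Moderate): Brand 1 gets 7, best alternative 6; Brand 2 gets 9, best alternative 7. No profitable deviation — NE.
(None, Heavy): Brand 2 can switch to Moderate (1 → 9). Not NE.
(None, Blitz): Brand 1 can switch to Light (2 → 9). Not NE.
(Light, Moderate): Brand 1 can switch to None (6 → 7). Not NE.
(Light, Heavy): Brand 1 can switch to None (2 → 5). Not NE.
(Light, Blitz): Brand 2 can switch to Moderate (2 → 3). Not NE.
(Moderate, Moderate): Brand 1 can switch to None (1 → 7). Not NE.
(Moderate, Heavy): Brand 1 can switch to None (1 → 5). Not NE.
(Moderate, Blitz): Brand 1 can switch to None (0 → 2). Not NE.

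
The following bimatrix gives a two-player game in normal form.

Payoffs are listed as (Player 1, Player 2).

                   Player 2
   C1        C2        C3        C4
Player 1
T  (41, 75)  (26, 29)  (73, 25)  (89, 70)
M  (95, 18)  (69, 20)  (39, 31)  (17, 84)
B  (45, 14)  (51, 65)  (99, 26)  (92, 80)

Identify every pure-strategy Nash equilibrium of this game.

(T, C1): Player 1 can switch to M (41 → 95). Not NE.
(T, C2): Player 1 can switch to M (26 → 69). Not NE.
(T, C3): Player 1 can switch to B (73 → 99). Not NE.
(T, C4): Player 1 can switch to B (89 → 92). Not NE.
(M, C1): Player 2 can switch to C2 (18 → 20). Not NE.
(M, C2): Player 2 can switch to C3 (20 → 31). Not NE.
(M, C3): Player 1 can switch to T (39 → 73). Not NE.
(M, C4): Player 1 can switch to T (17 → 89). Not NE.
(B, C1): Player 1 can switch to M (45 → 95). Not NE.
(B, C2): Player 1 can switch to M (51 → 69). Not NE.
(B, C3): Player 2 can switch to C2 (26 → 65). Not NE.
(B, C4): Player 1 gets 92, best alternative 89; Player 2 gets 80, best alternative 65. No profitable deviation — NE.

The unique pure-strategy Nash equilibrium is (B, C4).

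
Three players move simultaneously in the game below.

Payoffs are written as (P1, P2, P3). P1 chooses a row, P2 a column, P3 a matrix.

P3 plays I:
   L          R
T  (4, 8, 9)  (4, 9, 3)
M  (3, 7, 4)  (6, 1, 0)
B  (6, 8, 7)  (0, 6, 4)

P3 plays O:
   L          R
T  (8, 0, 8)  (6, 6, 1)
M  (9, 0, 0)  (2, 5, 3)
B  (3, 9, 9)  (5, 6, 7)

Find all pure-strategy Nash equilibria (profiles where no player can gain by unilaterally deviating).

none

P1 against (L, I): payoffs 4, 3, 6 → best response B.
P1 against (L, O): payoffs 8, 9, 3 → best response M.
P1 against (R, I): payoffs 4, 6, 0 → best response M.
P1 against (R, O): payoffs 6, 2, 5 → best response T.
P2 against (T, I): payoffs 8, 9 → best response R.
P2 against (T, O): payoffs 0, 6 → best response R.
P2 against (M, I): payoffs 7, 1 → best response L.
P2 against (M, O): payoffs 0, 5 → best response R.
P2 against (B, I): payoffs 8, 6 → best response L.
P2 against (B, O): payoffs 9, 6 → best response L.
P3 against (T, L): payoffs 9, 8 → best response I.
P3 against (T, R): payoffs 3, 1 → best response I.
P3 against (M, L): payoffs 4, 0 → best response I.
P3 against (M, R): payoffs 0, 3 → best response O.
P3 against (B, L): payoffs 7, 9 → best response O.
P3 against (B, R): payoffs 4, 7 → best response O.
No profile is a mutual best response for all players.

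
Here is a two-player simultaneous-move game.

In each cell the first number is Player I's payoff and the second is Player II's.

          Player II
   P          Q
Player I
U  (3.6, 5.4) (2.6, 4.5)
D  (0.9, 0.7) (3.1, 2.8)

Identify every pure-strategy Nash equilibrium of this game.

The pure Nash equilibria are (U, P); (D, Q).

For each strategy profile, look for a profitable unilateral deviation.
(U, P): Player I gets 3.6, best alternative 0.9; Player II gets 5.4, best alternative 4.5. No profitable deviation — NE.
(U, Q): Player I can switch to D (2.6 → 3.1). Not NE.
(D, P): Player I can switch to U (0.9 → 3.6). Not NE.
(D, Q): Player I gets 3.1, best alternative 2.6; Player II gets 2.8, best alternative 0.7. No profitable deviation — NE.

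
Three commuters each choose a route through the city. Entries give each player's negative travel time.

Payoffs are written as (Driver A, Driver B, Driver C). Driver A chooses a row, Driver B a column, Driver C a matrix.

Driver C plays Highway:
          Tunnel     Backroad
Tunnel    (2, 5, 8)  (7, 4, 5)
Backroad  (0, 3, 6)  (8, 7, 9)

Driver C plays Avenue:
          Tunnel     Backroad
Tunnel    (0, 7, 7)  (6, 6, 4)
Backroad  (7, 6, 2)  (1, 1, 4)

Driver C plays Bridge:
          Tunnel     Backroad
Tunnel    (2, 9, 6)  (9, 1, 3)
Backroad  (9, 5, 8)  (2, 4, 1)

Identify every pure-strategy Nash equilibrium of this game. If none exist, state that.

(Tunnel, Tunnel, Highway); (Backroad, Tunnel, Bridge); (Backroad, Backroad, Highway)

Check each profile: it is a Nash equilibrium iff no player can strictly gain by switching unilaterally.
(Tunnel, Tunnel, Highway): Driver A gets 2, best alternative 0; Driver B gets 5, best alternative 4; Driver C gets 8, best alternative 7. No profitable deviation — NE.
(Tunnel, Tunnel, Avenue): Driver A can switch to Backroad (0 → 7). Not NE.
(Tunnel, Tunnel, Bridge): Driver A can switch to Backroad (2 → 9). Not NE.
(Tunnel, Backroad, Highway): Driver A can switch to Backroad (7 → 8). Not NE.
(Tunnel, Backroad, Avenue): Driver B can switch to Tunnel (6 → 7). Not NE.
(Tunnel, Backroad, Bridge): Driver B can switch to Tunnel (1 → 9). Not NE.
(Backroad, Tunnel, Highway): Driver A can switch to Tunnel (0 → 2). Not NE.
(Backroad, Tunnel, Avenue): Driver C can switch to Highway (2 → 6). Not NE.
(Backroad, Tunnel, Bridge): Driver A gets 9, best alternative 2; Driver B gets 5, best alternative 4; Driver C gets 8, best alternative 6. No profitable deviation — NE.
(Backroad, Backroad, Highway): Driver A gets 8, best alternative 7; Driver B gets 7, best alternative 3; Driver C gets 9, best alternative 4. No profitable deviation — NE.
(Backroad, Backroad, Avenue): Driver A can switch to Tunnel (1 → 6). Not NE.
(Backroad, Backroad, Bridge): Driver A can switch to Tunnel (2 → 9). Not NE.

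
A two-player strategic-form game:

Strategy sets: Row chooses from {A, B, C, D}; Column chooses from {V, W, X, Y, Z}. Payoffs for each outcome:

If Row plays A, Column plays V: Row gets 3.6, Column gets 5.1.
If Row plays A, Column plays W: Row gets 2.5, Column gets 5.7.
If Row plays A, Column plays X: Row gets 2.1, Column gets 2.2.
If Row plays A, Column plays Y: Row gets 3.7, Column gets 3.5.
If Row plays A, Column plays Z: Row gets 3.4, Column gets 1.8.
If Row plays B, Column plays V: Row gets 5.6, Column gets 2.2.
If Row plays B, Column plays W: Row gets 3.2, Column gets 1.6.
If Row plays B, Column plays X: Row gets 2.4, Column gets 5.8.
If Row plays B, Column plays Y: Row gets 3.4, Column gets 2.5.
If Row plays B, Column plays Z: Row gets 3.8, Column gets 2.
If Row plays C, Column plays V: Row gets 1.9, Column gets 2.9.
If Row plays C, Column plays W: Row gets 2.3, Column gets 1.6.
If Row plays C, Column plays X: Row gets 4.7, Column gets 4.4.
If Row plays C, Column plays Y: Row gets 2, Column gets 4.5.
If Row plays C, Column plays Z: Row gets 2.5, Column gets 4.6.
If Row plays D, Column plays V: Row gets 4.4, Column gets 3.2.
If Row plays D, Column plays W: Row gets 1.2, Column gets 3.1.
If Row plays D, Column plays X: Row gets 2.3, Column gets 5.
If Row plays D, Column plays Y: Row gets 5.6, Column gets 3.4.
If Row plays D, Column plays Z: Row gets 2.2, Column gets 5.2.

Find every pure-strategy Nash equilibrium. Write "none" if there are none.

This game has no pure Nash equilibrium.

Row against V: payoffs 3.6, 5.6, 1.9, 4.4 → best response B.
Row against W: payoffs 2.5, 3.2, 2.3, 1.2 → best response B.
Row against X: payoffs 2.1, 2.4, 4.7, 2.3 → best response C.
Row against Y: payoffs 3.7, 3.4, 2, 5.6 → best response D.
Row against Z: payoffs 3.4, 3.8, 2.5, 2.2 → best response B.
Column against A: payoffs 5.1, 5.7, 2.2, 3.5, 1.8 → best response W.
Column against B: payoffs 2.2, 1.6, 5.8, 2.5, 2 → best response X.
Column against C: payoffs 2.9, 1.6, 4.4, 4.5, 4.6 → best response Z.
Column against D: payoffs 3.2, 3.1, 5, 3.4, 5.2 → best response Z.
No profile is a mutual best response for all players.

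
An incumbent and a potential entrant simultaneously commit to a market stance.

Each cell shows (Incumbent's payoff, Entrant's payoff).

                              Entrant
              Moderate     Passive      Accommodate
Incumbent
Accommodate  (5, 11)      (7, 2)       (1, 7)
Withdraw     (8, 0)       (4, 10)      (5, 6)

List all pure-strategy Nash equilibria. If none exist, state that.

none

For each player, find the best response to each opponent profile; mutual best responses are the pure NE.
Incumbent against Moderate: payoffs 5, 8 → best response Withdraw.
Incumbent against Passive: payoffs 7, 4 → best response Accommodate.
Incumbent against Accommodate: payoffs 1, 5 → best response Withdraw.
Entrant against Accommodate: payoffs 11, 2, 7 → best response Moderate.
Entrant against Withdraw: payoffs 0, 10, 6 → best response Passive.
No profile is a mutual best response for all players.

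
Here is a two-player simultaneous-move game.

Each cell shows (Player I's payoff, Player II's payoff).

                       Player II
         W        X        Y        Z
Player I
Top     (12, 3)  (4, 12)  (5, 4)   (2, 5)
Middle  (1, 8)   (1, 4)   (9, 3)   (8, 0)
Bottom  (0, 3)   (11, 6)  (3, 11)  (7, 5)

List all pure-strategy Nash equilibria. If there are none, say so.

Player I against W: payoffs 12, 1, 0 → best response Top.
Player I against X: payoffs 4, 1, 11 → best response Bottom.
Player I against Y: payoffs 5, 9, 3 → best response Middle.
Player I against Z: payoffs 2, 8, 7 → best response Middle.
Player II against Top: payoffs 3, 12, 4, 5 → best response X.
Player II against Middle: payoffs 8, 4, 3, 0 → best response W.
Player II against Bottom: payoffs 3, 6, 11, 5 → best response Y.
No profile is a mutual best response for all players.

There is no pure-strategy Nash equilibrium.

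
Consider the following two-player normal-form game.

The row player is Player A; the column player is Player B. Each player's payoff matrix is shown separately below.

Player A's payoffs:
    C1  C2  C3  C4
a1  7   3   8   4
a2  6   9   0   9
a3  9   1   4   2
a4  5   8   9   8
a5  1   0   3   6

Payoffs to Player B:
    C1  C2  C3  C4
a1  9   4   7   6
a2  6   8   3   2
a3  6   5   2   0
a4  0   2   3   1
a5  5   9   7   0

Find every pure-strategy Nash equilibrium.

(a2, C2) and (a3, C1) and (a4, C3)

Player A against C1: payoffs 7, 6, 9, 5, 1 → best response a3.
Player A against C2: payoffs 3, 9, 1, 8, 0 → best response a2.
Player A against C3: payoffs 8, 0, 4, 9, 3 → best response a4.
Player A against C4: payoffs 4, 9, 2, 8, 6 → best response a2.
Player B against a1: payoffs 9, 4, 7, 6 → best response C1.
Player B against a2: payoffs 6, 8, 3, 2 → best response C2.
Player B against a3: payoffs 6, 5, 2, 0 → best response C1.
Player B against a4: payoffs 0, 2, 3, 1 → best response C3.
Player B against a5: payoffs 5, 9, 7, 0 → best response C2.
Mutual best responses: (a2, C2); (a3, C1); (a4, C3).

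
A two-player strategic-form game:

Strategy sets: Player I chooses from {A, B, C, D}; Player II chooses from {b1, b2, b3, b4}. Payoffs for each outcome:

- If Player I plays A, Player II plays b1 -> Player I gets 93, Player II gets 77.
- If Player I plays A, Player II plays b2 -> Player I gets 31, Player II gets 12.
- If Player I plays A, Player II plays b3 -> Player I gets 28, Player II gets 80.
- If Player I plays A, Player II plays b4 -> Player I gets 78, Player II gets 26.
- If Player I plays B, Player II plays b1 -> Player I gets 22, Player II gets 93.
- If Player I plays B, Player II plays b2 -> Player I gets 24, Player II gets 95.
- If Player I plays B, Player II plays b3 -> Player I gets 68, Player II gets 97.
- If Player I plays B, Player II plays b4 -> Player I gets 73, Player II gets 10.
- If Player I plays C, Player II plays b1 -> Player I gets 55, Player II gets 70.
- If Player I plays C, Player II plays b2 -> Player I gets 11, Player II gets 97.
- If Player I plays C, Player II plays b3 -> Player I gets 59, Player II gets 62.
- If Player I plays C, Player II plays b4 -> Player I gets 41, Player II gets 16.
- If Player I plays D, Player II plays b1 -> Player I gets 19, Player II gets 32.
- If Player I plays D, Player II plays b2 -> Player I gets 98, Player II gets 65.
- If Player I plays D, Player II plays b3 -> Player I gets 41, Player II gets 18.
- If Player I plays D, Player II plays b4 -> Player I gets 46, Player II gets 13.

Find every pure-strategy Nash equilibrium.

Player I against b1: payoffs 93, 22, 55, 19 → best response A.
Player I against b2: payoffs 31, 24, 11, 98 → best response D.
Player I against b3: payoffs 28, 68, 59, 41 → best response B.
Player I against b4: payoffs 78, 73, 41, 46 → best response A.
Player II against A: payoffs 77, 12, 80, 26 → best response b3.
Player II against B: payoffs 93, 95, 97, 10 → best response b3.
Player II against C: payoffs 70, 97, 62, 16 → best response b2.
Player II against D: payoffs 32, 65, 18, 13 → best response b2.
Mutual best responses: (B, b3); (D, b2).

Pure-strategy Nash equilibria: (B, b3), (D, b2)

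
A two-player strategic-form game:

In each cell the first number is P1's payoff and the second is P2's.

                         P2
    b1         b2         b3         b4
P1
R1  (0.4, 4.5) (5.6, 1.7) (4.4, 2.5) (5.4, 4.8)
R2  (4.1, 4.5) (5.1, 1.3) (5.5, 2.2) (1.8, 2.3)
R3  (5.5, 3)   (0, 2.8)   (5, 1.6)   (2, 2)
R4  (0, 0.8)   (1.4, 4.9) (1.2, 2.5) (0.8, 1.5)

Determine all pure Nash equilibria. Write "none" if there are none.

(R1, b1): P1 can switch to R2 (0.4 → 4.1). Not NE.
(R1, b2): P2 can switch to b1 (1.7 → 4.5). Not NE.
(R1, b3): P1 can switch to R2 (4.4 → 5.5). Not NE.
(R1, b4): P1 gets 5.4, best alternative 2; P2 gets 4.8, best alternative 4.5. No profitable deviation — NE.
(R2, b1): P1 can switch to R3 (4.1 → 5.5). Not NE.
(R2, b2): P1 can switch to R1 (5.1 → 5.6). Not NE.
(R2, b3): P2 can switch to b1 (2.2 → 4.5). Not NE.
(R2, b4): P1 can switch to R1 (1.8 → 5.4). Not NE.
(R3, b1): P1 gets 5.5, best alternative 4.1; P2 gets 3, best alternative 2.8. No profitable deviation — NE.
(R3, b2): P1 can switch to R1 (0 → 5.6). Not NE.
(The remaining 6 profiles each have a profitable deviation by the same check.)

The pure Nash equilibria are (R1, b4) and (R3, b1).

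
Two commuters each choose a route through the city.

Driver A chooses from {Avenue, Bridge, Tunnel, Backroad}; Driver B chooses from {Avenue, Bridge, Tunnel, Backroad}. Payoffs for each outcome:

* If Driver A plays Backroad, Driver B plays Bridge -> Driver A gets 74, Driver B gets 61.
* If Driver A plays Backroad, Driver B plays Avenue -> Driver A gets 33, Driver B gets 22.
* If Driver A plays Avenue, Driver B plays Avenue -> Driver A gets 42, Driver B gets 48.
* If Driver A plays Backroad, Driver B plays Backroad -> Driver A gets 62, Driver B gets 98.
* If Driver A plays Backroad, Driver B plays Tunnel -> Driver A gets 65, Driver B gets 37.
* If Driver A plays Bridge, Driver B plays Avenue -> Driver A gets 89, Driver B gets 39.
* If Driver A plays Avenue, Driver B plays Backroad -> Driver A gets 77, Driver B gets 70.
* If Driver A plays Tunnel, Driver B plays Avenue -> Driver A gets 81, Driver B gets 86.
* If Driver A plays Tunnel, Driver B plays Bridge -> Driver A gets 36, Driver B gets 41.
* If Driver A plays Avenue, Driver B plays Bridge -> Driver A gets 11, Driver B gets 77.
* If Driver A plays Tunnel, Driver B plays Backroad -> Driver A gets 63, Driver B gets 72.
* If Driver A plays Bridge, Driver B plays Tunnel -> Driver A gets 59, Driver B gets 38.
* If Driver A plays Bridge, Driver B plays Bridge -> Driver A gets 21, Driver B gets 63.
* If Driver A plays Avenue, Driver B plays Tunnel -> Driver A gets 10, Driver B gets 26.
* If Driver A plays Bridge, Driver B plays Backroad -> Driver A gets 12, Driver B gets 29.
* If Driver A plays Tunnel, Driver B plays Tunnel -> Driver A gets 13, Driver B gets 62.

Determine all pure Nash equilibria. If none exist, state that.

none

(Avenue, Avenue): Driver A can switch to Bridge (42 → 89). Not NE.
(Avenue, Bridge): Driver A can switch to Bridge (11 → 21). Not NE.
(Avenue, Tunnel): Driver A can switch to Bridge (10 → 59). Not NE.
(Avenue, Backroad): Driver B can switch to Bridge (70 → 77). Not NE.
(Bridge, Avenue): Driver B can switch to Bridge (39 → 63). Not NE.
(Bridge, Bridge): Driver A can switch to Tunnel (21 → 36). Not NE.
(Bridge, Tunnel): Driver A can switch to Backroad (59 → 65). Not NE.
(Bridge, Backroad): Driver A can switch to Avenue (12 → 77). Not NE.
(Tunnel, Avenue): Driver A can switch to Bridge (81 → 89). Not NE.
(Tunnel, Bridge): Driver A can switch to Backroad (36 → 74). Not NE.
(The remaining 6 profiles each have a profitable deviation by the same check.)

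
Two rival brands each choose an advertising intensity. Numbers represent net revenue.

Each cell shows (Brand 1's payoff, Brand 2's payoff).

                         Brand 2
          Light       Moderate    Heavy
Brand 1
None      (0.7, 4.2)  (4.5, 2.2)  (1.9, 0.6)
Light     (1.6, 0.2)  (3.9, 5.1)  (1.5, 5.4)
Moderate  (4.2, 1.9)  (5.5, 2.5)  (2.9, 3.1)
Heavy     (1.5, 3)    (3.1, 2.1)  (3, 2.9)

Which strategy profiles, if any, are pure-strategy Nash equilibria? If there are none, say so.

For each strategy profile, look for a profitable unilateral deviation.
(None, Light): Brand 1 can switch to Light (0.7 → 1.6). Not NE.
(None, Moderate): Brand 1 can switch to Moderate (4.5 → 5.5). Not NE.
(None, Heavy): Brand 1 can switch to Moderate (1.9 → 2.9). Not NE.
(Light, Light): Brand 1 can switch to Moderate (1.6 → 4.2). Not NE.
(Light, Moderate): Brand 1 can switch to None (3.9 → 4.5). Not NE.
(Light, Heavy): Brand 1 can switch to None (1.5 → 1.9). Not NE.
(Moderate, Light): Brand 2 can switch to Moderate (1.9 → 2.5). Not NE.
(Moderate, Moderate): Brand 2 can switch to Heavy (2.5 → 3.1). Not NE.
(Moderate, Heavy): Brand 1 can switch to Heavy (2.9 → 3). Not NE.
(Heavy, Light): Brand 1 can switch to Light (1.5 → 1.6). Not NE.
(The remaining 2 profiles each have a profitable deviation by the same check.)

There is no pure-strategy Nash equilibrium.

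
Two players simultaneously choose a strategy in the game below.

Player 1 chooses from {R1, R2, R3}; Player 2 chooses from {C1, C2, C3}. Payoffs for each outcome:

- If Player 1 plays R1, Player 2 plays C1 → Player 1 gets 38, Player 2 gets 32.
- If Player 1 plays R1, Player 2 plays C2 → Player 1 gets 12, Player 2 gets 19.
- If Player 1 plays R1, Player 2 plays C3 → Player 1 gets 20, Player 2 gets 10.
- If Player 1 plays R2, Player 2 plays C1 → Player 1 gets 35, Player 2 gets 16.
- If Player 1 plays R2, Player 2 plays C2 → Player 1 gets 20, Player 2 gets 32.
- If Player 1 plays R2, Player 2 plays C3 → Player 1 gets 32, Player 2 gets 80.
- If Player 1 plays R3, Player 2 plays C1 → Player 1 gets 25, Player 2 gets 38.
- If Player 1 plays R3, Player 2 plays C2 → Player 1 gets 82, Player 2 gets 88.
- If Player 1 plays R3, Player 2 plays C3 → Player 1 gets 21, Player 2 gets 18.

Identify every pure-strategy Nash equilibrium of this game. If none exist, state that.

Player 1 against C1: payoffs 38, 35, 25 → best response R1.
Player 1 against C2: payoffs 12, 20, 82 → best response R3.
Player 1 against C3: payoffs 20, 32, 21 → best response R2.
Player 2 against R1: payoffs 32, 19, 10 → best response C1.
Player 2 against R2: payoffs 16, 32, 80 → best response C3.
Player 2 against R3: payoffs 38, 88, 18 → best response C2.
Mutual best responses: (R1, C1); (R2, C3); (R3, C2).

Pure-strategy Nash equilibria: (R1, C1), (R2, C3), (R3, C2)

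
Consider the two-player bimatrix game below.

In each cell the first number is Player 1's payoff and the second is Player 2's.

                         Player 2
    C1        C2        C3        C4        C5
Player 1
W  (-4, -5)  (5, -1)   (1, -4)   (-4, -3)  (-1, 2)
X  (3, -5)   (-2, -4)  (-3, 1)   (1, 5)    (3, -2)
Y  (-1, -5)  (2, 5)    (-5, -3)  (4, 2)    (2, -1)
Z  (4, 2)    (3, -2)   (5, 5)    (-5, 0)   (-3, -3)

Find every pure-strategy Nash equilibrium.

For each player, find the best response to each opponent profile; mutual best responses are the pure NE.
Player 1 against C1: payoffs -4, 3, -1, 4 → best response Z.
Player 1 against C2: payoffs 5, -2, 2, 3 → best response W.
Player 1 against C3: payoffs 1, -3, -5, 5 → best response Z.
Player 1 against C4: payoffs -4, 1, 4, -5 → best response Y.
Player 1 against C5: payoffs -1, 3, 2, -3 → best response X.
Player 2 against W: payoffs -5, -1, -4, -3, 2 → best response C5.
Player 2 against X: payoffs -5, -4, 1, 5, -2 → best response C4.
Player 2 against Y: payoffs -5, 5, -3, 2, -1 → best response C2.
Player 2 against Z: payoffs 2, -2, 5, 0, -3 → best response C3.
Mutual best responses: (Z, C3).

(Z, C3)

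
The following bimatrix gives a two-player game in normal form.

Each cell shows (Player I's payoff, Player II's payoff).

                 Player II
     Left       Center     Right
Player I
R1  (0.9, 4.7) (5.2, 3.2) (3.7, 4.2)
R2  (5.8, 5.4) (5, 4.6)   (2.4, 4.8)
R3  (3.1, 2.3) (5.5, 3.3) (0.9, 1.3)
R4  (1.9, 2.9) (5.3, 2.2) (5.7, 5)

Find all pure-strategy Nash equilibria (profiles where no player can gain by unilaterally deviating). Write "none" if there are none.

The pure Nash equilibria are (R2, Left), (R3, Center), (R4, Right).

Player I against Left: payoffs 0.9, 5.8, 3.1, 1.9 → best response R2.
Player I against Center: payoffs 5.2, 5, 5.5, 5.3 → best response R3.
Player I against Right: payoffs 3.7, 2.4, 0.9, 5.7 → best response R4.
Player II against R1: payoffs 4.7, 3.2, 4.2 → best response Left.
Player II against R2: payoffs 5.4, 4.6, 4.8 → best response Left.
Player II against R3: payoffs 2.3, 3.3, 1.3 → best response Center.
Player II against R4: payoffs 2.9, 2.2, 5 → best response Right.
Mutual best responses: (R2, Left); (R3, Center); (R4, Right).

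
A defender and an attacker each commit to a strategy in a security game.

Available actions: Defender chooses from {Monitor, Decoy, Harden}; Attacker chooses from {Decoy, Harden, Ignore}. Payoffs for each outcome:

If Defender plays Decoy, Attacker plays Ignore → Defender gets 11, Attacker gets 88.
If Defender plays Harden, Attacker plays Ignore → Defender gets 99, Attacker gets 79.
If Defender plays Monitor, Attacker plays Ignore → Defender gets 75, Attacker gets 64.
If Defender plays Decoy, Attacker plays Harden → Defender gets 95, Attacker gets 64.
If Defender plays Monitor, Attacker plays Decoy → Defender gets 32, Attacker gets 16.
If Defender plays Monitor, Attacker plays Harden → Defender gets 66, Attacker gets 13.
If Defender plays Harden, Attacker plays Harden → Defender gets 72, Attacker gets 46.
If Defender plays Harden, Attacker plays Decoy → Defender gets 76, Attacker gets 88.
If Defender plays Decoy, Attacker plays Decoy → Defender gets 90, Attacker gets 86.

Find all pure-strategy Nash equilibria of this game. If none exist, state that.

This game has no pure Nash equilibrium.

Defender against Decoy: payoffs 32, 90, 76 → best response Decoy.
Defender against Harden: payoffs 66, 95, 72 → best response Decoy.
Defender against Ignore: payoffs 75, 11, 99 → best response Harden.
Attacker against Monitor: payoffs 16, 13, 64 → best response Ignore.
Attacker against Decoy: payoffs 86, 64, 88 → best response Ignore.
Attacker against Harden: payoffs 88, 46, 79 → best response Decoy.
No profile is a mutual best response for all players.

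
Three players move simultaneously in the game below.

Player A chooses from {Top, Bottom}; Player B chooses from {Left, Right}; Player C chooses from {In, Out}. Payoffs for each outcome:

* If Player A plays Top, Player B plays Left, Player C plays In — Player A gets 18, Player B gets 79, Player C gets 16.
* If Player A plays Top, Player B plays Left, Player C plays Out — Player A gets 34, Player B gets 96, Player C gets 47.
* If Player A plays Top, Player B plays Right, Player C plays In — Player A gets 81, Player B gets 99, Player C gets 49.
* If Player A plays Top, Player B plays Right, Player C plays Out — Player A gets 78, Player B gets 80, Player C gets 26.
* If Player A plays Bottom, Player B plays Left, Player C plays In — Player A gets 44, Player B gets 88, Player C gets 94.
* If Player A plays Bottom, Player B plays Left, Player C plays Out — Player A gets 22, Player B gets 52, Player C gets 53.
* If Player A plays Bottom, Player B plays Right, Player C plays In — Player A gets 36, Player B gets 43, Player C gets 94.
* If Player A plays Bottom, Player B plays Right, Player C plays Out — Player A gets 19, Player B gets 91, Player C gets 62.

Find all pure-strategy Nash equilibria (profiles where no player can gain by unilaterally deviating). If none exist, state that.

The pure Nash equilibria are (Top, Left, Out) and (Top, Right, In) and (Bottom, Left, In).

Player A against (Left, In): payoffs 18, 44 → best response Bottom.
Player A against (Left, Out): payoffs 34, 22 → best response Top.
Player A against (Right, In): payoffs 81, 36 → best response Top.
Player A against (Right, Out): payoffs 78, 19 → best response Top.
Player B against (Top, In): payoffs 79, 99 → best response Right.
Player B against (Top, Out): payoffs 96, 80 → best response Left.
Player B against (Bottom, In): payoffs 88, 43 → best response Left.
Player B against (Bottom, Out): payoffs 52, 91 → best response Right.
Player C against (Top, Left): payoffs 16, 47 → best response Out.
Player C against (Top, Right): payoffs 49, 26 → best response In.
Player C against (Bottom, Left): payoffs 94, 53 → best response In.
Player C against (Bottom, Right): payoffs 94, 62 → best response In.
Mutual best responses: (Top, Left, Out); (Top, Right, In); (Bottom, Left, In).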